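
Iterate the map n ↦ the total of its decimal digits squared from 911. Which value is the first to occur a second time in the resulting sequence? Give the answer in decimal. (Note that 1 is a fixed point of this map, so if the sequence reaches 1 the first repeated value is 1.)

911 → 9² + 1² + 1² = 81 + 1 + 1 = 83
83 → 8² + 3² = 64 + 9 = 73
73 → 7² + 3² = 49 + 9 = 58
58 → 5² + 8² = 25 + 64 = 89
89 → 8² + 9² = 64 + 81 = 145
145 → 1² + 4² + 5² = 1 + 16 + 25 = 42
42 → 4² + 2² = 16 + 4 = 20
20 → 2² + 0² = 4 + 0 = 4
4 → 4² = 16
16 → 1² + 6² = 1 + 36 = 37
37 → 3² + 7² = 9 + 49 = 58  — 58 already appeared earlier.

58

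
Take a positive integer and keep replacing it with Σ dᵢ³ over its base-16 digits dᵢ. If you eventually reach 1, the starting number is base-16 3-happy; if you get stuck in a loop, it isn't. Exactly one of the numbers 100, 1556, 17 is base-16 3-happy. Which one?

100: 100 → 280 → 514 → 16 → 1  — reaches 1 (base-16 3-happy)
1556: 1556 → 281 → 731 → 3536 → 4394 → 1010 → 3410 → 2330 → 1730 → 1952 → 1343 → 3527 → 4268 → 2729 → 2729  — repeats 2729 (not base-16 3-happy)
17: 17 → 2 → 8 → 512 → 8  — repeats 8 (not base-16 3-happy)

100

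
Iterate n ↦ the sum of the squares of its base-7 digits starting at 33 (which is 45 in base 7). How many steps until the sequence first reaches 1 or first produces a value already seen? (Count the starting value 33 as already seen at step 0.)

33 = (4,5)_7 → 4² + 5² = 41
41 = (5,6)_7 → 5² + 6² = 61
61 = (1,1,5)_7 → 1² + 1² + 5² = 27
27 = (3,6)_7 → 3² + 6² = 45
45 = (6,3)_7 → 6² + 3² = 45  — 45 repeats.
That took 5 steps.

5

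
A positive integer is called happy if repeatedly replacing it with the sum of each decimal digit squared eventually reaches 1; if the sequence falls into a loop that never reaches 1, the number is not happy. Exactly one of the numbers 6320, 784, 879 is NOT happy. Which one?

879

6320: 6320 → 49 → 97 → 130 → 10 → 1  — reaches 1 (happy)
784: 784 → 129 → 86 → 100 → 1  — reaches 1 (happy)
879: 879 → 194 → 98 → 145 → 42 → 20 → 4 → 16 → 37 → 58 → 89 → 145  — repeats 145 (not happy)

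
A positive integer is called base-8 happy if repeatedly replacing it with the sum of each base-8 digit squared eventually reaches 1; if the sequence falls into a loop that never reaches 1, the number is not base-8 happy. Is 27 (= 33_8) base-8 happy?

27 = (3,3)_8 → 3² + 3² = 18
18 = (2,2)_8 → 2² + 2² = 8
8 = (1,0)_8 → 1² + 0² = 1  — reached 1.

base-8 happy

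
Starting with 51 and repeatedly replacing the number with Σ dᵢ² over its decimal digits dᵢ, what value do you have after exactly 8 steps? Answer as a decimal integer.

42

51 → 5² + 1² = 26
26 → 2² + 6² = 40
40 → 4² + 0² = 16
16 → 1² + 6² = 37
37 → 3² + 7² = 58
58 → 5² + 8² = 89
89 → 8² + 9² = 145
145 → 1² + 4² + 5² = 42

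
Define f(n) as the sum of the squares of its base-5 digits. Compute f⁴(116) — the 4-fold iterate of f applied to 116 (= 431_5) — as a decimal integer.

116 = (4,3,1)_5 → 26
26 = (1,0,1)_5 → 2
2 = (2)_5 → 4
4 = (4)_5 → 16

16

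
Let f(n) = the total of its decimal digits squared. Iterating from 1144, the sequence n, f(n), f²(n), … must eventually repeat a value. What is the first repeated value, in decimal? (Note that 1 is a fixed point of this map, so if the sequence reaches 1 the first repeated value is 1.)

89

1144 → 1² + 1² + 4² + 4² = 34
34 → 3² + 4² = 25
25 → 2² + 5² = 29
29 → 2² + 9² = 85
85 → 8² + 5² = 89
89 → 8² + 9² = 145
145 → 1² + 4² + 5² = 42
42 → 4² + 2² = 20
20 → 2² + 0² = 4
4 → 4² = 16
16 → 1² + 6² = 37
37 → 3² + 7² = 58
58 → 5² + 8² = 89  — 89 already appeared earlier.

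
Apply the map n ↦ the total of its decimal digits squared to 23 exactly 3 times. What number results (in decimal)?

1

23 → 2² + 3² = 4 + 9 = 13
13 → 1² + 3² = 1 + 9 = 10
10 → 1² + 0² = 1 + 0 = 1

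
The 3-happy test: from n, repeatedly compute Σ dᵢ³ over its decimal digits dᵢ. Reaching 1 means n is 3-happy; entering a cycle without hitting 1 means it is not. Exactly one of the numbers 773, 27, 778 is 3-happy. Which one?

778

773: 773 → 713 → 371 → 371  — repeats 371 (not 3-happy)
27: 27 → 351 → 153 → 153  — repeats 153 (not 3-happy)
778: 778 → 1198 → 1243 → 100 → 1  — reaches 1 (3-happy)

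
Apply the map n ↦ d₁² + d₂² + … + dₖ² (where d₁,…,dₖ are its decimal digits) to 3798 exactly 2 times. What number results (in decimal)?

3798 → 3² + 7² + 9² + 8² = 203
203 → 2² + 0² + 3² = 13

13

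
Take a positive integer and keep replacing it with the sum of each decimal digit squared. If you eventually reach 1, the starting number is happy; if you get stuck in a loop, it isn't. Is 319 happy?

happy

319 → 3² + 1² + 9² = 9 + 1 + 81 = 91
91 → 9² + 1² = 81 + 1 = 82
82 → 8² + 2² = 64 + 4 = 68
68 → 6² + 8² = 36 + 64 = 100
100 → 1² + 0² + 0² = 1 + 0 + 0 = 1  — reached 1.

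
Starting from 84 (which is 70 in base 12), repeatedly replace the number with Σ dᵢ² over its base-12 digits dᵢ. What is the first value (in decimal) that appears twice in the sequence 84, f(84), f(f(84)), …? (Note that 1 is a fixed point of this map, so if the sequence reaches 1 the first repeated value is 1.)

84 = (7,0)_12 → 7² + 0² = 49
49 = (4,1)_12 → 4² + 1² = 17
17 = (1,5)_12 → 1² + 5² = 26
26 = (2,2)_12 → 2² + 2² = 8
8 = (8)_12 → 8² = 64
64 = (5,4)_12 → 5² + 4² = 41
41 = (3,5)_12 → 3² + 5² = 34
34 = (2,10)_12 → 2² + 10² = 104
104 = (8,8)_12 → 8² + 8² = 128
128 = (10,8)_12 → 10² + 8² = 164
164 = (1,1,8)_12 → 1² + 1² + 8² = 66
66 = (5,6)_12 → 5² + 6² = 61
61 = (5,1)_12 → 5² + 1² = 26  — 26 already appeared earlier.

26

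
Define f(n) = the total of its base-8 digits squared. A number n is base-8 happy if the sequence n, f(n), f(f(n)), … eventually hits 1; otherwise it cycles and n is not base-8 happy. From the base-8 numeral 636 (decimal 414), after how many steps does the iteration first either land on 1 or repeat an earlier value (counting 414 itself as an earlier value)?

7

414 = (6,3,6)_8 → 6² + 3² + 6² = 81
81 = (1,2,1)_8 → 1² + 2² + 1² = 6
6 = (6)_8 → 6² = 36
36 = (4,4)_8 → 4² + 4² = 32
32 = (4,0)_8 → 4² + 0² = 16
16 = (2,0)_8 → 2² + 0² = 4
4 = (4)_8 → 4² = 16  — 16 repeats.
That took 7 steps.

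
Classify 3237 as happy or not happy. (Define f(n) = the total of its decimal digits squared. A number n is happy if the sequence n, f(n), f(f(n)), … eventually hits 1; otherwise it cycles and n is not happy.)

3237 → 3² + 2² + 3² + 7² = 9 + 4 + 9 + 49 = 71
71 → 7² + 1² = 49 + 1 = 50
50 → 5² + 0² = 25 + 0 = 25
25 → 2² + 5² = 4 + 25 = 29
29 → 2² + 9² = 4 + 81 = 85
85 → 8² + 5² = 64 + 25 = 89
89 → 8² + 9² = 64 + 81 = 145
145 → 1² + 4² + 5² = 1 + 16 + 25 = 42
42 → 4² + 2² = 16 + 4 = 20
20 → 2² + 0² = 4 + 0 = 4
4 → 4² = 16
16 → 1² + 6² = 1 + 36 = 37
37 → 3² + 7² = 9 + 49 = 58
58 → 5² + 8² = 25 + 64 = 89  — 89 already seen; the sequence cycles without reaching 1.

not happy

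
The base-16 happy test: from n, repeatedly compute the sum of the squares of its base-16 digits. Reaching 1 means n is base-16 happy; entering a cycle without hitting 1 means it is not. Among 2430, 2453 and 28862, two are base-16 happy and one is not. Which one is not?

2430: 2430 → 326 → 53 → 34 → 8 → 64 → 16 → 1  — reaches 1 (base-16 happy)
2453: 2453 → 187 → 242 → 229 → 221 → 338 → 30 → 197 → 169 → 181 → 146 → 85 → 50 → 13 → 169  — repeats 169 (not base-16 happy)
28862: 28862 → 366 → 233 → 277 → 27 → 122 → 149 → 106 → 136 → 128 → 64 → 16 → 1  — reaches 1 (base-16 happy)

2453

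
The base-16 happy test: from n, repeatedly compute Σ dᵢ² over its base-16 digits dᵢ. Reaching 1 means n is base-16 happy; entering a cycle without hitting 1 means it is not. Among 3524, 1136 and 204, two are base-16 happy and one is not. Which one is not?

204

3524: 3524 → 329 → 98 → 40 → 68 → 32 → 4 → 16 → 1  — reaches 1 (base-16 happy)
1136: 1136 → 65 → 17 → 2 → 4 → 16 → 1  — reaches 1 (base-16 happy)
204: 204 → 288 → 5 → 25 → 82 → 29 → 170 → 200 → 208 → 169 → 181 → 146 → 85 → 50 → 13 → 169  — repeats 169 (not base-16 happy)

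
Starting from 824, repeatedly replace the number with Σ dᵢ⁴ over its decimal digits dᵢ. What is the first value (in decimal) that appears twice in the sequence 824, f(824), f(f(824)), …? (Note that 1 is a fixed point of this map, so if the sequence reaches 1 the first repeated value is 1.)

824 → 8⁴ + 2⁴ + 4⁴ = 4368
4368 → 4⁴ + 3⁴ + 6⁴ + 8⁴ = 5729
5729 → 5⁴ + 7⁴ + 2⁴ + 9⁴ = 9603
9603 → 9⁴ + 6⁴ + 0⁴ + 3⁴ = 7938
7938 → 7⁴ + 9⁴ + 3⁴ + 8⁴ = 13139
13139 → 1⁴ + 3⁴ + 1⁴ + 3⁴ + 9⁴ = 6725
6725 → 6⁴ + 7⁴ + 2⁴ + 5⁴ = 4338
4338 → 4⁴ + 3⁴ + 3⁴ + 8⁴ = 4514
4514 → 4⁴ + 5⁴ + 1⁴ + 4⁴ = 1138
1138 → 1⁴ + 1⁴ + 3⁴ + 8⁴ = 4179
4179 → 4⁴ + 1⁴ + 7⁴ + 9⁴ = 9219
9219 → 9⁴ + 2⁴ + 1⁴ + 9⁴ = 13139  — 13139 already appeared earlier.

13139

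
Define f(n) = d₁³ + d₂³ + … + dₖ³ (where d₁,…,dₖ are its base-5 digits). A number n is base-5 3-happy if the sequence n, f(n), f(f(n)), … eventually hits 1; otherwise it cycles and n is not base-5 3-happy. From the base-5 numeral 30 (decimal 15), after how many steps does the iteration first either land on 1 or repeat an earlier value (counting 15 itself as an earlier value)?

5

15 = (3,0)_5 → 27
27 = (1,0,2)_5 → 9
9 = (1,4)_5 → 65
65 = (2,3,0)_5 → 35
35 = (1,2,0)_5 → 9  — 9 repeats.
That took 5 steps.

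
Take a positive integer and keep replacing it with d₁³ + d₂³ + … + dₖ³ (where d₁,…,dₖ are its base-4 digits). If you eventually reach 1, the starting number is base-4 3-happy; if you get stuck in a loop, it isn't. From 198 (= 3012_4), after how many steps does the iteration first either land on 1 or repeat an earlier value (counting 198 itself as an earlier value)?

198 = (3,0,1,2)_4 → 3³ + 0³ + 1³ + 2³ = 36
36 = (2,1,0)_4 → 2³ + 1³ + 0³ = 9
9 = (2,1)_4 → 2³ + 1³ = 9  — 9 repeats.
That took 3 steps.

3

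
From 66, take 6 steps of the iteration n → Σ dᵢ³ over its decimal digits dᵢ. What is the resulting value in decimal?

153

66 → 432
432 → 99
99 → 1458
1458 → 702
702 → 351
351 → 153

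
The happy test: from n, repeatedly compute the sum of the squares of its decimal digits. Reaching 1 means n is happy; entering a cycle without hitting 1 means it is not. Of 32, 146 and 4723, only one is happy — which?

32: 32 → 13 → 10 → 1  — reaches 1 (happy)
146: 146 → 53 → 34 → 25 → 29 → 85 → 89 → 145 → 42 → 20 → 4 → 16 → 37 → 58 → 89  — repeats 89 (not happy)
4723: 4723 → 78 → 113 → 11 → 2 → 4 → 16 → 37 → 58 → 89 → 145 → 42 → 20 → 4  — repeats 4 (not happy)

32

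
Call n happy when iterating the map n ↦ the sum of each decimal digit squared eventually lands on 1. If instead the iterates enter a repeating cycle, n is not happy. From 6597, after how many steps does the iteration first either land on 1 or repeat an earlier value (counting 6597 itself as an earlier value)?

6597 → 191
191 → 83
83 → 73
73 → 58
58 → 89
89 → 145
145 → 42
42 → 20
20 → 4
4 → 16
16 → 37
37 → 58  — 58 repeats.
That took 12 steps.

12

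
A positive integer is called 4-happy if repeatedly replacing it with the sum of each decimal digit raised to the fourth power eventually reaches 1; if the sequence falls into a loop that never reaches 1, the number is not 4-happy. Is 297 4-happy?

297 → 2⁴ + 9⁴ + 7⁴ = 8978
8978 → 8⁴ + 9⁴ + 7⁴ + 8⁴ = 17154
17154 → 1⁴ + 7⁴ + 1⁴ + 5⁴ + 4⁴ = 3284
3284 → 3⁴ + 2⁴ + 8⁴ + 4⁴ = 4449
4449 → 4⁴ + 4⁴ + 4⁴ + 9⁴ = 7329
7329 → 7⁴ + 3⁴ + 2⁴ + 9⁴ = 9059
9059 → 9⁴ + 0⁴ + 5⁴ + 9⁴ = 13747
13747 → 1⁴ + 3⁴ + 7⁴ + 4⁴ + 7⁴ = 5140
5140 → 5⁴ + 1⁴ + 4⁴ + 0⁴ = 882
882 → 8⁴ + 8⁴ + 2⁴ = 8208
8208 → 8⁴ + 2⁴ + 0⁴ + 8⁴ = 8208  — 8208 already seen; the sequence cycles without reaching 1.

not 4-happy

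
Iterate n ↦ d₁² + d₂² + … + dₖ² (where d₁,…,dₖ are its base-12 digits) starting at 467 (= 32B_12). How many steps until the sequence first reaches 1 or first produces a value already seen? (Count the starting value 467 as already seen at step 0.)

467 = (3,2,11)_12 → 134
134 = (11,2)_12 → 125
125 = (10,5)_12 → 125  — 125 repeats.
That took 3 steps.

3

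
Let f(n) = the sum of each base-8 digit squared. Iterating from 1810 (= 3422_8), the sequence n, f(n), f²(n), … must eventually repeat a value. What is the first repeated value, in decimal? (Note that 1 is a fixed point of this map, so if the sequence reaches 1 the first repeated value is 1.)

1810 = (3,4,2,2)_8 → 3² + 4² + 2² + 2² = 33
33 = (4,1)_8 → 4² + 1² = 17
17 = (2,1)_8 → 2² + 1² = 5
5 = (5)_8 → 5² = 25
25 = (3,1)_8 → 3² + 1² = 10
10 = (1,2)_8 → 1² + 2² = 5  — 5 already appeared earlier.

5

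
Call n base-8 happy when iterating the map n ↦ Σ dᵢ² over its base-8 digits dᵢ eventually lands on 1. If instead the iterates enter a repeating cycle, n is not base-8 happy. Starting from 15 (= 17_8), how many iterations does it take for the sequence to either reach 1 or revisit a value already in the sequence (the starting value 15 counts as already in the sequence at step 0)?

15 = (1,7)_8 → 1² + 7² = 1 + 49 = 50
50 = (6,2)_8 → 6² + 2² = 36 + 4 = 40
40 = (5,0)_8 → 5² + 0² = 25 + 0 = 25
25 = (3,1)_8 → 3² + 1² = 9 + 1 = 10
10 = (1,2)_8 → 1² + 2² = 1 + 4 = 5
5 = (5)_8 → 5² = 25  — 25 repeats.
That took 6 steps.

6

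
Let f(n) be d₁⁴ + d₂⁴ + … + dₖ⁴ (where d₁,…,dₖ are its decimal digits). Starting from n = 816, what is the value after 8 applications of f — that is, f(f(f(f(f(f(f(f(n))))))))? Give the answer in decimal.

816 → 8⁴ + 1⁴ + 6⁴ = 4096 + 1 + 1296 = 5393
5393 → 5⁴ + 3⁴ + 9⁴ + 3⁴ = 625 + 81 + 6561 + 81 = 7348
7348 → 7⁴ + 3⁴ + 4⁴ + 8⁴ = 2401 + 81 + 256 + 4096 = 6834
6834 → 6⁴ + 8⁴ + 3⁴ + 4⁴ = 1296 + 4096 + 81 + 256 = 5729
5729 → 5⁴ + 7⁴ + 2⁴ + 9⁴ = 625 + 2401 + 16 + 6561 = 9603
9603 → 9⁴ + 6⁴ + 0⁴ + 3⁴ = 6561 + 1296 + 0 + 81 = 7938
7938 → 7⁴ + 9⁴ + 3⁴ + 8⁴ = 2401 + 6561 + 81 + 4096 = 13139
13139 → 1⁴ + 3⁴ + 1⁴ + 3⁴ + 9⁴ = 1 + 81 + 1 + 81 + 6561 = 6725

6725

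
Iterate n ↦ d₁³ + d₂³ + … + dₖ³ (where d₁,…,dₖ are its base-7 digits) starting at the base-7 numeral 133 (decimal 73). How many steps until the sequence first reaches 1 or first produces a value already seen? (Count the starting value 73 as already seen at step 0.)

73 = (1,3,3)_7 → 55
55 = (1,0,6)_7 → 217
217 = (4,3,0)_7 → 91
91 = (1,6,0)_7 → 217  — 217 repeats.
That took 4 steps.

4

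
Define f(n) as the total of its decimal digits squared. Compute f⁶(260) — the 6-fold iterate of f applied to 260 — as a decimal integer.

145

260 → 2² + 6² + 0² = 40
40 → 4² + 0² = 16
16 → 1² + 6² = 37
37 → 3² + 7² = 58
58 → 5² + 8² = 89
89 → 8² + 9² = 145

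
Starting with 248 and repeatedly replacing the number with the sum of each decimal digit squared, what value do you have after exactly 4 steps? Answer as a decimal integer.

52

248 → 84
84 → 80
80 → 64
64 → 52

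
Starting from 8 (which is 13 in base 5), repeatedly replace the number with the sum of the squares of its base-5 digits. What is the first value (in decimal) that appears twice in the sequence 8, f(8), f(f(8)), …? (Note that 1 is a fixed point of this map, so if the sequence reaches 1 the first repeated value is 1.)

8 = (1,3)_5 → 1² + 3² = 10
10 = (2,0)_5 → 2² + 0² = 4
4 = (4)_5 → 4² = 16
16 = (3,1)_5 → 3² + 1² = 10  — 10 already appeared earlier.

10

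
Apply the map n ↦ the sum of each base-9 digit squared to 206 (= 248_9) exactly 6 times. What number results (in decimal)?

50

206 = (2,4,8)_9 → 84
84 = (1,0,3)_9 → 10
10 = (1,1)_9 → 2
2 = (2)_9 → 4
4 = (4)_9 → 16
16 = (1,7)_9 → 50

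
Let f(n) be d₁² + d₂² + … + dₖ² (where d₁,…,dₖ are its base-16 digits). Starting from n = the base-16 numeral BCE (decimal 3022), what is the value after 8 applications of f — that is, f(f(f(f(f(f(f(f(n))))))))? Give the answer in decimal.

4

3022 = (11,12,14)_16 → 461
461 = (1,12,13)_16 → 314
314 = (1,3,10)_16 → 110
110 = (6,14)_16 → 232
232 = (14,8)_16 → 260
260 = (1,0,4)_16 → 17
17 = (1,1)_16 → 2
2 = (2)_16 → 4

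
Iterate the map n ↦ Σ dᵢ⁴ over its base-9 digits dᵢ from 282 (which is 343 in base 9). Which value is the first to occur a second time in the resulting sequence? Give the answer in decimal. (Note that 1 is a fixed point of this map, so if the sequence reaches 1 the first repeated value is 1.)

282 = (3,4,3)_9 → 418
418 = (5,1,4)_9 → 882
882 = (1,1,8,0)_9 → 4098
4098 = (5,5,5,3)_9 → 1956
1956 = (2,6,1,3)_9 → 1394
1394 = (1,8,1,8)_9 → 8194
8194 = (1,2,2,1,4)_9 → 290
290 = (3,5,2)_9 → 722
722 = (8,8,2)_9 → 8208
8208 = (1,2,2,3,0)_9 → 114
114 = (1,3,6)_9 → 1378
1378 = (1,8,0,1)_9 → 4098  — 4098 already appeared earlier.

4098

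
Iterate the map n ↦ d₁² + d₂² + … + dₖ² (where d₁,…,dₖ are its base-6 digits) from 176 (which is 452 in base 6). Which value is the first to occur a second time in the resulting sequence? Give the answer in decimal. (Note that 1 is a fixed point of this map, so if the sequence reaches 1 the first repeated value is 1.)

176 = (4,5,2)_6 → 4² + 5² + 2² = 45
45 = (1,1,3)_6 → 1² + 1² + 3² = 11
11 = (1,5)_6 → 1² + 5² = 26
26 = (4,2)_6 → 4² + 2² = 20
20 = (3,2)_6 → 3² + 2² = 13
13 = (2,1)_6 → 2² + 1² = 5
5 = (5)_6 → 5² = 25
25 = (4,1)_6 → 4² + 1² = 17
17 = (2,5)_6 → 2² + 5² = 29
29 = (4,5)_6 → 4² + 5² = 41
41 = (1,0,5)_6 → 1² + 0² + 5² = 26  — 26 already appeared earlier.

26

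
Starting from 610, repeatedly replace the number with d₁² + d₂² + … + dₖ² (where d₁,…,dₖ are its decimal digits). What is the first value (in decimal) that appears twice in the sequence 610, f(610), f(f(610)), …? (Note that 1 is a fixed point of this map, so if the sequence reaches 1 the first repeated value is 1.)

610 → 6² + 1² + 0² = 36 + 1 + 0 = 37
37 → 3² + 7² = 9 + 49 = 58
58 → 5² + 8² = 25 + 64 = 89
89 → 8² + 9² = 64 + 81 = 145
145 → 1² + 4² + 5² = 1 + 16 + 25 = 42
42 → 4² + 2² = 16 + 4 = 20
20 → 2² + 0² = 4 + 0 = 4
4 → 4² = 16
16 → 1² + 6² = 1 + 36 = 37  — 37 already appeared earlier.

37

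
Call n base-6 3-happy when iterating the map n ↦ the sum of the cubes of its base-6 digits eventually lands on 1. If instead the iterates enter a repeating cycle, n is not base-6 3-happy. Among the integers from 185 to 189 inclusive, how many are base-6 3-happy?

2

185: 185 → 250 → 190 → 190  (repeats 190)
186: 186 → 126 → 54 → 28 → 128 → 62 → 73 → 9 → 28  (repeats 28)
187: 187 → 127 → 55 → 29 → 189 → 153 → 92 → 43 → 3 → 27 → 91 → 36 → 1  (reaches 1)
188: 188 → 134 → 99 → 99  (repeats 99)
189: 189 → 153 → 92 → 43 → 3 → 27 → 91 → 36 → 1  (reaches 1)
base-6 3-happy: 187, 189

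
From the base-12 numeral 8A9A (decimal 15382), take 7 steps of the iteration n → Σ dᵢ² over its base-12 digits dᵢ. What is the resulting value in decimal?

15382 = (8,10,9,10)_12 → 8² + 10² + 9² + 10² = 64 + 100 + 81 + 100 = 345
345 = (2,4,9)_12 → 2² + 4² + 9² = 4 + 16 + 81 = 101
101 = (8,5)_12 → 8² + 5² = 64 + 25 = 89
89 = (7,5)_12 → 7² + 5² = 49 + 25 = 74
74 = (6,2)_12 → 6² + 2² = 36 + 4 = 40
40 = (3,4)_12 → 3² + 4² = 9 + 16 = 25
25 = (2,1)_12 → 2² + 1² = 4 + 1 = 5

5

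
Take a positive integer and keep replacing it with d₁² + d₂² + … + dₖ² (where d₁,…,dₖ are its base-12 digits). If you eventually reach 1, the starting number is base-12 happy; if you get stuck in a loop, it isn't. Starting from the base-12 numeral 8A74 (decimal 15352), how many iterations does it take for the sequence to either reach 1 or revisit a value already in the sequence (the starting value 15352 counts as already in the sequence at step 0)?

5

15352 = (8,10,7,4)_12 → 229
229 = (1,7,1)_12 → 51
51 = (4,3)_12 → 25
25 = (2,1)_12 → 5
5 = (5)_12 → 25  — 25 repeats.
That took 5 steps.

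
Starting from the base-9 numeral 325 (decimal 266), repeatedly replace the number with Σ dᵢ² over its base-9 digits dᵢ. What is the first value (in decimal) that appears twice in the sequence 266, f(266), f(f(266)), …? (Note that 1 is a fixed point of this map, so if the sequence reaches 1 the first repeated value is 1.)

266 = (3,2,5)_9 → 3² + 2² + 5² = 9 + 4 + 25 = 38
38 = (4,2)_9 → 4² + 2² = 16 + 4 = 20
20 = (2,2)_9 → 2² + 2² = 4 + 4 = 8
8 = (8)_9 → 8² = 64
64 = (7,1)_9 → 7² + 1² = 49 + 1 = 50
50 = (5,5)_9 → 5² + 5² = 25 + 25 = 50  — 50 already appeared earlier.

50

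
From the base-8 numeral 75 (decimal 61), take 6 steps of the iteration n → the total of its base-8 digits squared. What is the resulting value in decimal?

4

61 = (7,5)_8 → 74
74 = (1,1,2)_8 → 6
6 = (6)_8 → 36
36 = (4,4)_8 → 32
32 = (4,0)_8 → 16
16 = (2,0)_8 → 4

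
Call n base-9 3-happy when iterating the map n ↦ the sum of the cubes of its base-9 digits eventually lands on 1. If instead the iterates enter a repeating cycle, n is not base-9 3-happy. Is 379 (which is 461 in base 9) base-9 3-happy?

379 = (4,6,1)_9 → 281
281 = (3,4,2)_9 → 99
99 = (1,2,0)_9 → 9
9 = (1,0)_9 → 1  — reached 1.

base-9 3-happy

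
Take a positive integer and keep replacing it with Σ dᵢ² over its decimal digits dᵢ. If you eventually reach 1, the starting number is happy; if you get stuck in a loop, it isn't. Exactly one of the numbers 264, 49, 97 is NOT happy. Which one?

264: 264 → 56 → 61 → 37 → 58 → 89 → 145 → 42 → 20 → 4 → 16 → 37  — repeats 37 (not happy)
49: 49 → 97 → 130 → 10 → 1  — reaches 1 (happy)
97: 97 → 130 → 10 → 1  — reaches 1 (happy)

264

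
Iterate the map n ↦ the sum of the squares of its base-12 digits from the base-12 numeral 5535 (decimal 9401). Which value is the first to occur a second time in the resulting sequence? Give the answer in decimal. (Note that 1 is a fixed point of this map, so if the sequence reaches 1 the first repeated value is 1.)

9401 = (5,5,3,5)_12 → 5² + 5² + 3² + 5² = 25 + 25 + 9 + 25 = 84
84 = (7,0)_12 → 7² + 0² = 49 + 0 = 49
49 = (4,1)_12 → 4² + 1² = 16 + 1 = 17
17 = (1,5)_12 → 1² + 5² = 1 + 25 = 26
26 = (2,2)_12 → 2² + 2² = 4 + 4 = 8
8 = (8)_12 → 8² = 64
64 = (5,4)_12 → 5² + 4² = 25 + 16 = 41
41 = (3,5)_12 → 3² + 5² = 9 + 25 = 34
34 = (2,10)_12 → 2² + 10² = 4 + 100 = 104
104 = (8,8)_12 → 8² + 8² = 64 + 64 = 128
128 = (10,8)_12 → 10² + 8² = 100 + 64 = 164
164 = (1,1,8)_12 → 1² + 1² + 8² = 1 + 1 + 64 = 66
66 = (5,6)_12 → 5² + 6² = 25 + 36 = 61
61 = (5,1)_12 → 5² + 1² = 25 + 1 = 26  — 26 already appeared earlier.

26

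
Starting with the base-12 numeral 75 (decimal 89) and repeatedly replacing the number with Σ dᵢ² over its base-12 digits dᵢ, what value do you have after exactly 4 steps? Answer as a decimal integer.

5

89 = (7,5)_12 → 74
74 = (6,2)_12 → 40
40 = (3,4)_12 → 25
25 = (2,1)_12 → 5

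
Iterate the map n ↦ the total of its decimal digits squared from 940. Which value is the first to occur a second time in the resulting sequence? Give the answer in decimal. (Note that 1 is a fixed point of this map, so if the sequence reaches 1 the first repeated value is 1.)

1

940 → 9² + 4² + 0² = 97
97 → 9² + 7² = 130
130 → 1² + 3² + 0² = 10
10 → 1² + 0² = 1  — reached the fixed point 1.
1 → 1, so 1 is the first repeated value.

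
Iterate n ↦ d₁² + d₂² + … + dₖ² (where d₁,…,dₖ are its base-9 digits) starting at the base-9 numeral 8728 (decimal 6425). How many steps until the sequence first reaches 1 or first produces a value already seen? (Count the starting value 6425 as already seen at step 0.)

6425 = (8,7,2,8)_9 → 8² + 7² + 2² + 8² = 181
181 = (2,2,1)_9 → 2² + 2² + 1² = 9
9 = (1,0)_9 → 1² + 0² = 1  — reached 1.
That took 3 steps.

3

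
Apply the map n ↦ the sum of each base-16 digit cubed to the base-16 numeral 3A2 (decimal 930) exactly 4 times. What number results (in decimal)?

930 = (3,10,2)_16 → 3³ + 10³ + 2³ = 27 + 1000 + 8 = 1035
1035 = (4,0,11)_16 → 4³ + 0³ + 11³ = 64 + 0 + 1331 = 1395
1395 = (5,7,3)_16 → 5³ + 7³ + 3³ = 125 + 343 + 27 = 495
495 = (1,14,15)_16 → 1³ + 14³ + 15³ = 1 + 2744 + 3375 = 6120

6120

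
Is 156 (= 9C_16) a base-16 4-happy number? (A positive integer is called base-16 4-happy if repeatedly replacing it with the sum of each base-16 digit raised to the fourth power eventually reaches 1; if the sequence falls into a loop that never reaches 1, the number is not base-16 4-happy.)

base-16 4-happy

156 = (9,12)_16 → 9⁴ + 12⁴ = 6561 + 20736 = 27297
27297 = (6,10,10,1)_16 → 6⁴ + 10⁴ + 10⁴ + 1⁴ = 1296 + 10000 + 10000 + 1 = 21297
21297 = (5,3,3,1)_16 → 5⁴ + 3⁴ + 3⁴ + 1⁴ = 625 + 81 + 81 + 1 = 788
788 = (3,1,4)_16 → 3⁴ + 1⁴ + 4⁴ = 81 + 1 + 256 = 338
338 = (1,5,2)_16 → 1⁴ + 5⁴ + 2⁴ = 1 + 625 + 16 = 642
642 = (2,8,2)_16 → 2⁴ + 8⁴ + 2⁴ = 16 + 4096 + 16 = 4128
4128 = (1,0,2,0)_16 → 1⁴ + 0⁴ + 2⁴ + 0⁴ = 1 + 0 + 16 + 0 = 17
17 = (1,1)_16 → 1⁴ + 1⁴ = 1 + 1 = 2
2 = (2)_16 → 2⁴ = 16
16 = (1,0)_16 → 1⁴ + 0⁴ = 1 + 0 = 1  — reached 1.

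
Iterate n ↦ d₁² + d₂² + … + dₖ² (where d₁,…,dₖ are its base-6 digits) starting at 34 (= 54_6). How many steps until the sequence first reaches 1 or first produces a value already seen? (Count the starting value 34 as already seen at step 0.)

34 = (5,4)_6 → 5² + 4² = 25 + 16 = 41
41 = (1,0,5)_6 → 1² + 0² + 5² = 1 + 0 + 25 = 26
26 = (4,2)_6 → 4² + 2² = 16 + 4 = 20
20 = (3,2)_6 → 3² + 2² = 9 + 4 = 13
13 = (2,1)_6 → 2² + 1² = 4 + 1 = 5
5 = (5)_6 → 5² = 25
25 = (4,1)_6 → 4² + 1² = 16 + 1 = 17
17 = (2,5)_6 → 2² + 5² = 4 + 25 = 29
29 = (4,5)_6 → 4² + 5² = 16 + 25 = 41  — 41 repeats.
That took 9 steps.

9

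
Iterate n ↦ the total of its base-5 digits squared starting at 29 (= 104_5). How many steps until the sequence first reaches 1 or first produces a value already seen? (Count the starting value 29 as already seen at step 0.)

29 = (1,0,4)_5 → 17
17 = (3,2)_5 → 13
13 = (2,3)_5 → 13  — 13 repeats.
That took 3 steps.

3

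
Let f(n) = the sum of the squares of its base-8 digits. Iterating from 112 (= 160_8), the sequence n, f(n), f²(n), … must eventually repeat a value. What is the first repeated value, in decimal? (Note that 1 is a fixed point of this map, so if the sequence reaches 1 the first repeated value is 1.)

112 = (1,6,0)_8 → 1² + 6² + 0² = 37
37 = (4,5)_8 → 4² + 5² = 41
41 = (5,1)_8 → 5² + 1² = 26
26 = (3,2)_8 → 3² + 2² = 13
13 = (1,5)_8 → 1² + 5² = 26  — 26 already appeared earlier.

26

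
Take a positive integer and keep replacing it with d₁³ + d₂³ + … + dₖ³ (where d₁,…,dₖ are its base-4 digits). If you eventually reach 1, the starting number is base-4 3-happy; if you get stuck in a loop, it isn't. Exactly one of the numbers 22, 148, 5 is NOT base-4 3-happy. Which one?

5

22: 22 → 10 → 16 → 1  — reaches 1 (base-4 3-happy)
148: 148 → 10 → 16 → 1  — reaches 1 (base-4 3-happy)
5: 5 → 2 → 8 → 8  — repeats 8 (not base-4 3-happy)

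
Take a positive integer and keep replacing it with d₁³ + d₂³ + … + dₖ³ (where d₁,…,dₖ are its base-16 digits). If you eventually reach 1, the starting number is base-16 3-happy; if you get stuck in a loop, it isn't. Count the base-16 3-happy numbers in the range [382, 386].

382: 382 → 3088 → 1729 → 1945 → 1801 → 1072 → 91 → 1456 → 1456  (repeats 1456)
383: 383 → 3719 → 3599 → 6119 → 3431 → 2756 → 2792 → 4256 → 1001 → 3500 → 4925 → 2252 → 3968 → 3887 → 6758 → 1433 → 1583 → 3599  (repeats 3599)
384: 384 → 513 → 9 → 729 → 2934 → 1890 → 567 → 378 → 1344 → 189 → 3528 → 4437 → 252 → 5103 → 6147 → 540 → 1737 → 2673 → 1344  (repeats 1344)
385: 385 → 514 → 16 → 1  (reaches 1)
386: 386 → 521 → 737 → 2753 → 2729 → 2729  (repeats 2729)
base-16 3-happy: 385

1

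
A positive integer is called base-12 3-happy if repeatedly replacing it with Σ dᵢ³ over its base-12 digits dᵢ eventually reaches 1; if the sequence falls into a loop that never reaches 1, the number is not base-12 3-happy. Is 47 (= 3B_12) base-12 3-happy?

base-12 3-happy

47 = (3,11)_12 → 3³ + 11³ = 27 + 1331 = 1358
1358 = (9,5,2)_12 → 9³ + 5³ + 2³ = 729 + 125 + 8 = 862
862 = (5,11,10)_12 → 5³ + 11³ + 10³ = 125 + 1331 + 1000 = 2456
2456 = (1,5,0,8)_12 → 1³ + 5³ + 0³ + 8³ = 1 + 125 + 0 + 512 = 638
638 = (4,5,2)_12 → 4³ + 5³ + 2³ = 64 + 125 + 8 = 197
197 = (1,4,5)_12 → 1³ + 4³ + 5³ = 1 + 64 + 125 = 190
190 = (1,3,10)_12 → 1³ + 3³ + 10³ = 1 + 27 + 1000 = 1028
1028 = (7,1,8)_12 → 7³ + 1³ + 8³ = 343 + 1 + 512 = 856
856 = (5,11,4)_12 → 5³ + 11³ + 4³ = 125 + 1331 + 64 = 1520
1520 = (10,6,8)_12 → 10³ + 6³ + 8³ = 1000 + 216 + 512 = 1728
1728 = (1,0,0,0)_12 → 1³ + 0³ + 0³ + 0³ = 1 + 0 + 0 + 0 = 1  — reached 1.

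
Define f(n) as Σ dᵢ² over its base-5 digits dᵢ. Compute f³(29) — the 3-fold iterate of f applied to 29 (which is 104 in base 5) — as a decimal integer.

13

29 = (1,0,4)_5 → 1² + 0² + 4² = 17
17 = (3,2)_5 → 3² + 2² = 13
13 = (2,3)_5 → 2² + 3² = 13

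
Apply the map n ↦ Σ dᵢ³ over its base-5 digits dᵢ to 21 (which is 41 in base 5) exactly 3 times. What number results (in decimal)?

9

21 = (4,1)_5 → 4³ + 1³ = 64 + 1 = 65
65 = (2,3,0)_5 → 2³ + 3³ + 0³ = 8 + 27 + 0 = 35
35 = (1,2,0)_5 → 1³ + 2³ + 0³ = 1 + 8 + 0 = 9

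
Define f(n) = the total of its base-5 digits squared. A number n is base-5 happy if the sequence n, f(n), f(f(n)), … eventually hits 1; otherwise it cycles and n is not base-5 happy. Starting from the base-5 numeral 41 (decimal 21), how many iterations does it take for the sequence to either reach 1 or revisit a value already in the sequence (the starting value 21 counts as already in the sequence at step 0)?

21 = (4,1)_5 → 4² + 1² = 16 + 1 = 17
17 = (3,2)_5 → 3² + 2² = 9 + 4 = 13
13 = (2,3)_5 → 2² + 3² = 4 + 9 = 13  — 13 repeats.
That took 3 steps.

3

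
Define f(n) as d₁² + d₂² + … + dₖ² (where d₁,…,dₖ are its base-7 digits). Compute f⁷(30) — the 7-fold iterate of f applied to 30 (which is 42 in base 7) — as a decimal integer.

8

30 = (4,2)_7 → 4² + 2² = 20
20 = (2,6)_7 → 2² + 6² = 40
40 = (5,5)_7 → 5² + 5² = 50
50 = (1,0,1)_7 → 1² + 0² + 1² = 2
2 = (2)_7 → 2² = 4
4 = (4)_7 → 4² = 16
16 = (2,2)_7 → 2² + 2² = 8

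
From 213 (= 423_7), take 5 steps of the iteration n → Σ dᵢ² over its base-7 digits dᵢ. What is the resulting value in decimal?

213 = (4,2,3)_7 → 29
29 = (4,1)_7 → 17
17 = (2,3)_7 → 13
13 = (1,6)_7 → 37
37 = (5,2)_7 → 29

29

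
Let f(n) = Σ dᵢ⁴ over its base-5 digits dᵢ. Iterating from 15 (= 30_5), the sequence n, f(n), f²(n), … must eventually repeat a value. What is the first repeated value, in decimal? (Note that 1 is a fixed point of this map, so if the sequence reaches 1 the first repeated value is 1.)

593

15 = (3,0)_5 → 3⁴ + 0⁴ = 81 + 0 = 81
81 = (3,1,1)_5 → 3⁴ + 1⁴ + 1⁴ = 81 + 1 + 1 = 83
83 = (3,1,3)_5 → 3⁴ + 1⁴ + 3⁴ = 81 + 1 + 81 = 163
163 = (1,1,2,3)_5 → 1⁴ + 1⁴ + 2⁴ + 3⁴ = 1 + 1 + 16 + 81 = 99
99 = (3,4,4)_5 → 3⁴ + 4⁴ + 4⁴ = 81 + 256 + 256 = 593
593 = (4,3,3,3)_5 → 4⁴ + 3⁴ + 3⁴ + 3⁴ = 256 + 81 + 81 + 81 = 499
499 = (3,4,4,4)_5 → 3⁴ + 4⁴ + 4⁴ + 4⁴ = 81 + 256 + 256 + 256 = 849
849 = (1,1,3,4,4)_5 → 1⁴ + 1⁴ + 3⁴ + 4⁴ + 4⁴ = 1 + 1 + 81 + 256 + 256 = 595
595 = (4,3,4,0)_5 → 4⁴ + 3⁴ + 4⁴ + 0⁴ = 256 + 81 + 256 + 0 = 593  — 593 already appeared earlier.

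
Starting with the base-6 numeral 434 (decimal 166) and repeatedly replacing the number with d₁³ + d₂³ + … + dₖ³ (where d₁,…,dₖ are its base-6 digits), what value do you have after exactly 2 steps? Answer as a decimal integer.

190

166 = (4,3,4)_6 → 155
155 = (4,1,5)_6 → 190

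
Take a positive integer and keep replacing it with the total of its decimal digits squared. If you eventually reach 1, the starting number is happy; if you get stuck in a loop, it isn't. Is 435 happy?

not happy

435 → 4² + 3² + 5² = 16 + 9 + 25 = 50
50 → 5² + 0² = 25 + 0 = 25
25 → 2² + 5² = 4 + 25 = 29
29 → 2² + 9² = 4 + 81 = 85
85 → 8² + 5² = 64 + 25 = 89
89 → 8² + 9² = 64 + 81 = 145
145 → 1² + 4² + 5² = 1 + 16 + 25 = 42
42 → 4² + 2² = 16 + 4 = 20
20 → 2² + 0² = 4 + 0 = 4
4 → 4² = 16
16 → 1² + 6² = 1 + 36 = 37
37 → 3² + 7² = 9 + 49 = 58
58 → 5² + 8² = 25 + 64 = 89  — 89 already seen; the sequence cycles without reaching 1.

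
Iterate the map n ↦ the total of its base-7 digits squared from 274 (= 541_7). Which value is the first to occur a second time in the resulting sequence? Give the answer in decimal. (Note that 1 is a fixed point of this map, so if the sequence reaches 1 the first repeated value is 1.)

274 = (5,4,1)_7 → 5² + 4² + 1² = 42
42 = (6,0)_7 → 6² + 0² = 36
36 = (5,1)_7 → 5² + 1² = 26
26 = (3,5)_7 → 3² + 5² = 34
34 = (4,6)_7 → 4² + 6² = 52
52 = (1,0,3)_7 → 1² + 0² + 3² = 10
10 = (1,3)_7 → 1² + 3² = 10  — 10 already appeared earlier.

10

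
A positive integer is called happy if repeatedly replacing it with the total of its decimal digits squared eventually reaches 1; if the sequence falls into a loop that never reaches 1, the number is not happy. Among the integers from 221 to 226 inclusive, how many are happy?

1

221: 221 → 9 → 81 → 65 → 61 → 37 → 58 → 89 → 145 → 42 → 20 → 4 → 16 → 37  (repeats 37)
222: 222 → 12 → 5 → 25 → 29 → 85 → 89 → 145 → 42 → 20 → 4 → 16 → 37 → 58 → 89  (repeats 89)
223: 223 → 17 → 50 → 25 → 29 → 85 → 89 → 145 → 42 → 20 → 4 → 16 → 37 → 58 → 89  (repeats 89)
224: 224 → 24 → 20 → 4 → 16 → 37 → 58 → 89 → 145 → 42 → 20  (repeats 20)
225: 225 → 33 → 18 → 65 → 61 → 37 → 58 → 89 → 145 → 42 → 20 → 4 → 16 → 37  (repeats 37)
226: 226 → 44 → 32 → 13 → 10 → 1  (reaches 1)
happy: 226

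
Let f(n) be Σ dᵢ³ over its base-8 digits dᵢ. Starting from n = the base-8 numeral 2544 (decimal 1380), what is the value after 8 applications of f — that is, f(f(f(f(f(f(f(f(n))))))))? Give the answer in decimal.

476

1380 = (2,5,4,4)_8 → 2³ + 5³ + 4³ + 4³ = 8 + 125 + 64 + 64 = 261
261 = (4,0,5)_8 → 4³ + 0³ + 5³ = 64 + 0 + 125 = 189
189 = (2,7,5)_8 → 2³ + 7³ + 5³ = 8 + 343 + 125 = 476
476 = (7,3,4)_8 → 7³ + 3³ + 4³ = 343 + 27 + 64 = 434
434 = (6,6,2)_8 → 6³ + 6³ + 2³ = 216 + 216 + 8 = 440
440 = (6,7,0)_8 → 6³ + 7³ + 0³ = 216 + 343 + 0 = 559
559 = (1,0,5,7)_8 → 1³ + 0³ + 5³ + 7³ = 1 + 0 + 125 + 343 = 469
469 = (7,2,5)_8 → 7³ + 2³ + 5³ = 343 + 8 + 125 = 476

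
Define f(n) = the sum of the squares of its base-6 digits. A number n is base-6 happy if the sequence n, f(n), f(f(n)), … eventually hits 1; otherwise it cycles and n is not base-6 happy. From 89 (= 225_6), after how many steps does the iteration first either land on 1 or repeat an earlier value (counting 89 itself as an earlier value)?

11

89 = (2,2,5)_6 → 2² + 2² + 5² = 33
33 = (5,3)_6 → 5² + 3² = 34
34 = (5,4)_6 → 5² + 4² = 41
41 = (1,0,5)_6 → 1² + 0² + 5² = 26
26 = (4,2)_6 → 4² + 2² = 20
20 = (3,2)_6 → 3² + 2² = 13
13 = (2,1)_6 → 2² + 1² = 5
5 = (5)_6 → 5² = 25
25 = (4,1)_6 → 4² + 1² = 17
17 = (2,5)_6 → 2² + 5² = 29
29 = (4,5)_6 → 4² + 5² = 41  — 41 repeats.
That took 11 steps.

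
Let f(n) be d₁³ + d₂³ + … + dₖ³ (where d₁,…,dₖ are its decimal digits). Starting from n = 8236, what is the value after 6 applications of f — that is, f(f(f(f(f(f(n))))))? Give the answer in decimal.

8236 → 763
763 → 586
586 → 853
853 → 664
664 → 496
496 → 1009

1009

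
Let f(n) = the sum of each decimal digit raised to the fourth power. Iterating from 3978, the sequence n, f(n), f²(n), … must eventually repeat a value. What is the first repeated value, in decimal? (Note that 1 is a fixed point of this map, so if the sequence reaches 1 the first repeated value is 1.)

3978 → 13139
13139 → 6725
6725 → 4338
4338 → 4514
4514 → 1138
1138 → 4179
4179 → 9219
9219 → 13139  — 13139 already appeared earlier.

13139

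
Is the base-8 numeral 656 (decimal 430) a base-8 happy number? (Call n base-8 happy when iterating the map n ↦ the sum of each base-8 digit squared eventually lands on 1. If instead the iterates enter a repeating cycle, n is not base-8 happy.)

base-8 happy

430 = (6,5,6)_8 → 6² + 5² + 6² = 97
97 = (1,4,1)_8 → 1² + 4² + 1² = 18
18 = (2,2)_8 → 2² + 2² = 8
8 = (1,0)_8 → 1² + 0² = 1  — reached 1.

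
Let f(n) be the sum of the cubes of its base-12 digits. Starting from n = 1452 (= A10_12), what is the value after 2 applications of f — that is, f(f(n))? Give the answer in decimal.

1452 = (10,1,0)_12 → 1001
1001 = (6,11,5)_12 → 1672

1672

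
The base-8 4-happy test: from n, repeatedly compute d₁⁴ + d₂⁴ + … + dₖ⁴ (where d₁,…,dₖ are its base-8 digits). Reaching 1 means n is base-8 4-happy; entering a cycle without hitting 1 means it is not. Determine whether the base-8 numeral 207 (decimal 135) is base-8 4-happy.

135 = (2,0,7)_8 → 2⁴ + 0⁴ + 7⁴ = 16 + 0 + 2401 = 2417
2417 = (4,5,6,1)_8 → 4⁴ + 5⁴ + 6⁴ + 1⁴ = 256 + 625 + 1296 + 1 = 2178
2178 = (4,2,0,2)_8 → 4⁴ + 2⁴ + 0⁴ + 2⁴ = 256 + 16 + 0 + 16 = 288
288 = (4,4,0)_8 → 4⁴ + 4⁴ + 0⁴ = 256 + 256 + 0 = 512
512 = (1,0,0,0)_8 → 1⁴ + 0⁴ + 0⁴ + 0⁴ = 1 + 0 + 0 + 0 = 1  — reached 1.

base-8 4-happy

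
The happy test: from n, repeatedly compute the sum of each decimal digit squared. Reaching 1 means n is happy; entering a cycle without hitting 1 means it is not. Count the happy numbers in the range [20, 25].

20: 20 → 4 → 16 → 37 → 58 → 89 → 145 → 42 → 20  (repeats 20)
21: 21 → 5 → 25 → 29 → 85 → 89 → 145 → 42 → 20 → 4 → 16 → 37 → 58 → 89  (repeats 89)
22: 22 → 8 → 64 → 52 → 29 → 85 → 89 → 145 → 42 → 20 → 4 → 16 → 37 → 58 → 89  (repeats 89)
23: 23 → 13 → 10 → 1  (reaches 1)
24: 24 → 20 → 4 → 16 → 37 → 58 → 89 → 145 → 42 → 20  (repeats 20)
25: 25 → 29 → 85 → 89 → 145 → 42 → 20 → 4 → 16 → 37 → 58 → 89  (repeats 89)
happy: 23

1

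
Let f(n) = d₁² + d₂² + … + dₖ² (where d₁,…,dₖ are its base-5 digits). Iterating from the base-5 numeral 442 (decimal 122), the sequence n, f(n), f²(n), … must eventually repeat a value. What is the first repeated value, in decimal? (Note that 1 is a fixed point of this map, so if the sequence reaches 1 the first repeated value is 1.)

122 = (4,4,2)_5 → 4² + 4² + 2² = 16 + 16 + 4 = 36
36 = (1,2,1)_5 → 1² + 2² + 1² = 1 + 4 + 1 = 6
6 = (1,1)_5 → 1² + 1² = 1 + 1 = 2
2 = (2)_5 → 2² = 4
4 = (4)_5 → 4² = 16
16 = (3,1)_5 → 3² + 1² = 9 + 1 = 10
10 = (2,0)_5 → 2² + 0² = 4 + 0 = 4  — 4 already appeared earlier.

4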